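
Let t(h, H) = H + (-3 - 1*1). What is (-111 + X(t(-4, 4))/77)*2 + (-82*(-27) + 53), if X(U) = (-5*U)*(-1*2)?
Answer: 2045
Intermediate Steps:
t(h, H) = -4 + H (t(h, H) = H + (-3 - 1) = H - 4 = -4 + H)
X(U) = 10*U (X(U) = -5*U*(-2) = 10*U)
(-111 + X(t(-4, 4))/77)*2 + (-82*(-27) + 53) = (-111 + (10*(-4 + 4))/77)*2 + (-82*(-27) + 53) = (-111 + (10*0)*(1/77))*2 + (2214 + 53) = (-111 + 0*(1/77))*2 + 2267 = (-111 + 0)*2 + 2267 = -111*2 + 2267 = -222 + 2267 = 2045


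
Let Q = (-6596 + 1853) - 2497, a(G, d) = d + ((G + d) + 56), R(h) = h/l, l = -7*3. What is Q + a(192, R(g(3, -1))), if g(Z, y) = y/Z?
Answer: -440494/63 ≈ -6992.0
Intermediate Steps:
l = -21
R(h) = -h/21 (R(h) = h/(-21) = h*(-1/21) = -h/21)
a(G, d) = 56 + G + 2*d (a(G, d) = d + (56 + G + d) = 56 + G + 2*d)
Q = -7240 (Q = -4743 - 2497 = -7240)
Q + a(192, R(g(3, -1))) = -7240 + (56 + 192 + 2*(-(-1)/(21*3))) = -7240 + (56 + 192 + 2*(-1/21*(-⅓))) = -7240 + (56 + 192 + 2*(1/63)) = -7240 + (56 + 192 + 2/63) = -7240 + 15626/63 = -440494/63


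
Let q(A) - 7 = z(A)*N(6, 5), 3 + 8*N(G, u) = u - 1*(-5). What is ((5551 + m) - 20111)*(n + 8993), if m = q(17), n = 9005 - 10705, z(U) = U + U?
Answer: -423672249/4 ≈ -1.0592e+8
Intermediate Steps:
z(U) = 2*U
n = -1700
N(G, u) = 1/4 + u/8 (N(G, u) = -3/8 + (u - 1*(-5))/8 = -3/8 + (u + 5)/8 = -3/8 + (5 + u)/8 = -3/8 + (5/8 + u/8) = 1/4 + u/8)
q(A) = 7 + 7*A/4 (q(A) = 7 + (2*A)*(1/4 + (1/8)*5) = 7 + (2*A)*(1/4 + 5/8) = 7 + (2*A)*(7/8) = 7 + 7*A/4)
m = 147/4 (m = 7 + (7/4)*17 = 7 + 119/4 = 147/4 ≈ 36.750)
((5551 + m) - 20111)*(n + 8993) = ((5551 + 147/4) - 20111)*(-1700 + 8993) = (22351/4 - 20111)*7293 = -58093/4*7293 = -423672249/4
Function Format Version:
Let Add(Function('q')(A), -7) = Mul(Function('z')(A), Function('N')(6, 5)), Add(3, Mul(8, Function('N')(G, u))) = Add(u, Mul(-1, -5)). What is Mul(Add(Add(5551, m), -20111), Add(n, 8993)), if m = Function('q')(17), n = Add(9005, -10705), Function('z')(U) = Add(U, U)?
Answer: Rational(-423672249, 4) ≈ -1.0592e+8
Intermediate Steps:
Function('z')(U) = Mul(2, U)
n = -1700
Function('N')(G, u) = Add(Rational(1, 4), Mul(Rational(1, 8), u)) (Function('N')(G, u) = Add(Rational(-3, 8), Mul(Rational(1, 8), Add(u, Mul(-1, -5)))) = Add(Rational(-3, 8), Mul(Rational(1, 8), Add(u, 5))) = Add(Rational(-3, 8), Mul(Rational(1, 8), Add(5, u))) = Add(Rational(-3, 8), Add(Rational(5, 8), Mul(Rational(1, 8), u))) = Add(Rational(1, 4), Mul(Rational(1, 8), u)))
Function('q')(A) = Add(7, Mul(Rational(7, 4), A)) (Function('q')(A) = Add(7, Mul(Mul(2, A), Add(Rational(1, 4), Mul(Rational(1, 8), 5)))) = Add(7, Mul(Mul(2, A), Add(Rational(1, 4), Rational(5, 8)))) = Add(7, Mul(Mul(2, A), Rational(7, 8))) = Add(7, Mul(Rational(7, 4), A)))
m = Rational(147, 4) (m = Add(7, Mul(Rational(7, 4), 17)) = Add(7, Rational(119, 4)) = Rational(147, 4) ≈ 36.750)
Mul(Add(Add(5551, m), -20111), Add(n, 8993)) = Mul(Add(Add(5551, Rational(147, 4)), -20111), Add(-1700, 8993)) = Mul(Add(Rational(22351, 4), -20111), 7293) = Mul(Rational(-58093, 4), 7293) = Rational(-423672249, 4)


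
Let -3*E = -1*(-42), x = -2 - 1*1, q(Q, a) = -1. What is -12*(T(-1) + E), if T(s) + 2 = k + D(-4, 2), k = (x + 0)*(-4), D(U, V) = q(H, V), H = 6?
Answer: 60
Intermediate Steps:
x = -3 (x = -2 - 1 = -3)
D(U, V) = -1
k = 12 (k = (-3 + 0)*(-4) = -3*(-4) = 12)
E = -14 (E = -(-1)*(-42)/3 = -⅓*42 = -14)
T(s) = 9 (T(s) = -2 + (12 - 1) = -2 + 11 = 9)
-12*(T(-1) + E) = -12*(9 - 14) = -12*(-5) = 60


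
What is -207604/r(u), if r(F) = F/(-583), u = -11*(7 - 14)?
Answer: 11003012/7 ≈ 1.5719e+6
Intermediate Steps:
u = 77 (u = -11*(-7) = 77)
r(F) = -F/583 (r(F) = F*(-1/583) = -F/583)
-207604/r(u) = -207604/((-1/583*77)) = -207604/(-7/53) = -207604*(-53/7) = 11003012/7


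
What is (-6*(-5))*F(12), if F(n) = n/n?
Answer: 30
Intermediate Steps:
F(n) = 1
(-6*(-5))*F(12) = -6*(-5)*1 = 30*1 = 30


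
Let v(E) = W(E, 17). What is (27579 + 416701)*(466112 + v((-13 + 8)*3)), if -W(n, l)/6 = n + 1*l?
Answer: 207078908000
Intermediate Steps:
W(n, l) = -6*l - 6*n (W(n, l) = -6*(n + 1*l) = -6*(n + l) = -6*(l + n) = -6*l - 6*n)
v(E) = -102 - 6*E (v(E) = -6*17 - 6*E = -102 - 6*E)
(27579 + 416701)*(466112 + v((-13 + 8)*3)) = (27579 + 416701)*(466112 + (-102 - 6*(-13 + 8)*3)) = 444280*(466112 + (-102 - (-30)*3)) = 444280*(466112 + (-102 - 6*(-15))) = 444280*(466112 + (-102 + 90)) = 444280*(466112 - 12) = 444280*466100 = 207078908000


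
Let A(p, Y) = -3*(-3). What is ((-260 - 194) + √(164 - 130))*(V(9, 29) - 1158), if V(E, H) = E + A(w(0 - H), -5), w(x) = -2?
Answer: 517560 - 1140*√34 ≈ 5.1091e+5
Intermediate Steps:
A(p, Y) = 9
V(E, H) = 9 + E (V(E, H) = E + 9 = 9 + E)
((-260 - 194) + √(164 - 130))*(V(9, 29) - 1158) = ((-260 - 194) + √(164 - 130))*((9 + 9) - 1158) = (-454 + √34)*(18 - 1158) = (-454 + √34)*(-1140) = 517560 - 1140*√34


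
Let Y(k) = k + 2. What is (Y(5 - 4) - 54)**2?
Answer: 2601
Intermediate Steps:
Y(k) = 2 + k
(Y(5 - 4) - 54)**2 = ((2 + (5 - 4)) - 54)**2 = ((2 + 1) - 54)**2 = (3 - 54)**2 = (-51)**2 = 2601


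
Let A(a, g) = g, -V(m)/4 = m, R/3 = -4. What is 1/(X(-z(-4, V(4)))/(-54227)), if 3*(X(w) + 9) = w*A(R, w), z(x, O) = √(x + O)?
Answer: 162681/47 ≈ 3461.3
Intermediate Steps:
R = -12 (R = 3*(-4) = -12)
V(m) = -4*m
z(x, O) = √(O + x)
X(w) = -9 + w²/3 (X(w) = -9 + (w*w)/3 = -9 + w²/3)
1/(X(-z(-4, V(4)))/(-54227)) = 1/((-9 + (-√(-4*4 - 4))²/3)/(-54227)) = 1/((-9 + (-√(-16 - 4))²/3)*(-1/54227)) = 1/((-9 + (-√(-20))²/3)*(-1/54227)) = 1/((-9 + (-2*I*√5)²/3)*(-1/54227)) = 1/((-9 + (⅓)*(-20))*(-1/54227)) = 1/((-9 - 20/3)*(-1/54227)) = 1/(-47/3*(-1/54227)) = 1/(47/162681) = 162681/47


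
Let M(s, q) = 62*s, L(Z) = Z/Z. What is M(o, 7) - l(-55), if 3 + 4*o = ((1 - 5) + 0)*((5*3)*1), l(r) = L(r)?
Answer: -1955/2 ≈ -977.50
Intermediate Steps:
L(Z) = 1
l(r) = 1
o = -63/4 (o = -¾ + (((1 - 5) + 0)*((5*3)*1))/4 = -¾ + ((-4 + 0)*(15*1))/4 = -¾ + (-4*15)/4 = -¾ + (¼)*(-60) = -¾ - 15 = -63/4 ≈ -15.750)
M(o, 7) - l(-55) = 62*(-63/4) - 1*1 = -1953/2 - 1 = -1955/2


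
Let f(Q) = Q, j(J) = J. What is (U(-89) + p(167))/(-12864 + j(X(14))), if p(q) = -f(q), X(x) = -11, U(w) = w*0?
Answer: 167/12875 ≈ 0.012971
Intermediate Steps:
U(w) = 0
p(q) = -q
(U(-89) + p(167))/(-12864 + j(X(14))) = (0 - 1*167)/(-12864 - 11) = (0 - 167)/(-12875) = -167*(-1/12875) = 167/12875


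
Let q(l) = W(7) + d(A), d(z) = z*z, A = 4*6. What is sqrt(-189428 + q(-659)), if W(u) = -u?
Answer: I*sqrt(188859) ≈ 434.58*I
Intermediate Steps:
A = 24
d(z) = z**2
q(l) = 569 (q(l) = -1*7 + 24**2 = -7 + 576 = 569)
sqrt(-189428 + q(-659)) = sqrt(-189428 + 569) = sqrt(-188859) = I*sqrt(188859)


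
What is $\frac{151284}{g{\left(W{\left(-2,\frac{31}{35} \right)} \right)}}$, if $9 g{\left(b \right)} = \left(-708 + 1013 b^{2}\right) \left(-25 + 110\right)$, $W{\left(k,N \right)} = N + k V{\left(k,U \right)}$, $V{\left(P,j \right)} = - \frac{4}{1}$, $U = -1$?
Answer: $\frac{333581220}{1650888241} \approx 0.20206$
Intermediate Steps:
$V{\left(P,j \right)} = -4$ ($V{\left(P,j \right)} = \left(-4\right) 1 = -4$)
$W{\left(k,N \right)} = N - 4 k$ ($W{\left(k,N \right)} = N + k \left(-4\right) = N - 4 k$)
$g{\left(b \right)} = - \frac{20060}{3} + \frac{86105 b^{2}}{9}$ ($g{\left(b \right)} = \frac{\left(-708 + 1013 b^{2}\right) \left(-25 + 110\right)}{9} = \frac{\left(-708 + 1013 b^{2}\right) 85}{9} = \frac{-60180 + 86105 b^{2}}{9} = - \frac{20060}{3} + \frac{86105 b^{2}}{9}$)
$\frac{151284}{g{\left(W{\left(-2,\frac{31}{35} \right)} \right)}} = \frac{151284}{- \frac{20060}{3} + \frac{86105 \left(\frac{31}{35} - -8\right)^{2}}{9}} = \frac{151284}{- \frac{20060}{3} + \frac{86105 \left(31 \cdot \frac{1}{35} + 8\right)^{2}}{9}} = \frac{151284}{- \frac{20060}{3} + \frac{86105 \left(\frac{31}{35} + 8\right)^{2}}{9}} = \frac{151284}{- \frac{20060}{3} + \frac{86105 \left(\frac{311}{35}\right)^{2}}{9}} = \frac{151284}{- \frac{20060}{3} + \frac{86105}{9} \cdot \frac{96721}{1225}} = \frac{151284}{- \frac{20060}{3} + \frac{1665632341}{2205}} = \frac{151284}{\frac{1650888241}{2205}} = 151284 \cdot \frac{2205}{1650888241} = \frac{333581220}{1650888241}$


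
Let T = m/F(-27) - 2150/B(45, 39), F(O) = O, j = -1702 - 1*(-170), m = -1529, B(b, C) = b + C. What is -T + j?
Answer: -590827/378 ≈ -1563.0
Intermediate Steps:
B(b, C) = C + b
j = -1532 (j = -1702 + 170 = -1532)
T = 11731/378 (T = -1529/(-27) - 2150/(39 + 45) = -1529*(-1/27) - 2150/84 = 1529/27 - 2150*1/84 = 1529/27 - 1075/42 = 11731/378 ≈ 31.034)
-T + j = -1*11731/378 - 1532 = -11731/378 - 1532 = -590827/378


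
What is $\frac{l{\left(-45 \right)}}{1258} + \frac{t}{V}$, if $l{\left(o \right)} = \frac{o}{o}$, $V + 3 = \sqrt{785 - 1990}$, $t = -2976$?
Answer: $\frac{5616319}{763606} + \frac{1488 i \sqrt{1205}}{607} \approx 7.355 + 85.096 i$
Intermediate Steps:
$V = -3 + i \sqrt{1205}$ ($V = -3 + \sqrt{785 - 1990} = -3 + \sqrt{-1205} = -3 + i \sqrt{1205} \approx -3.0 + 34.713 i$)
$l{\left(o \right)} = 1$
$\frac{l{\left(-45 \right)}}{1258} + \frac{t}{V} = 1 \cdot \frac{1}{1258} - \frac{2976}{-3 + i \sqrt{1205}} = \frac{1}{1258} - \frac{2976}{-3 + i \sqrt{1205}}$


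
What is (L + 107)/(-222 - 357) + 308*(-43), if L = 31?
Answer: -2556138/193 ≈ -13244.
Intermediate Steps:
(L + 107)/(-222 - 357) + 308*(-43) = (31 + 107)/(-222 - 357) + 308*(-43) = 138/(-579) - 13244 = 138*(-1/579) - 13244 = -46/193 - 13244 = -2556138/193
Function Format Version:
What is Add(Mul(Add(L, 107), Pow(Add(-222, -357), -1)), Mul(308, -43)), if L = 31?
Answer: Rational(-2556138, 193) ≈ -13244.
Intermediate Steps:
Add(Mul(Add(L, 107), Pow(Add(-222, -357), -1)), Mul(308, -43)) = Add(Mul(Add(31, 107), Pow(Add(-222, -357), -1)), Mul(308, -43)) = Add(Mul(138, Pow(-579, -1)), -13244) = Add(Mul(138, Rational(-1, 579)), -13244) = Add(Rational(-46, 193), -13244) = Rational(-2556138, 193)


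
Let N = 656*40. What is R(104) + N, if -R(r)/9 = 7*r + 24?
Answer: 19472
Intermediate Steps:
R(r) = -216 - 63*r (R(r) = -9*(7*r + 24) = -9*(24 + 7*r) = -216 - 63*r)
N = 26240
R(104) + N = (-216 - 63*104) + 26240 = (-216 - 6552) + 26240 = -6768 + 26240 = 19472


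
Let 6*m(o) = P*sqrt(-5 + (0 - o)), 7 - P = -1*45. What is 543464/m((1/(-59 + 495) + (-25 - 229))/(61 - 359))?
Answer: -543464*I*sqrt(2744306734)/1098331 ≈ -25921.0*I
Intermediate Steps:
P = 52 (P = 7 - (-1)*45 = 7 - 1*(-45) = 7 + 45 = 52)
m(o) = 26*sqrt(-5 - o)/3 (m(o) = (52*sqrt(-5 + (0 - o)))/6 = (52*sqrt(-5 - o))/6 = 26*sqrt(-5 - o)/3)
543464/m((1/(-59 + 495) + (-25 - 229))/(61 - 359)) = 543464/((26*sqrt(-5 - (1/(-59 + 495) + (-25 - 229))/(61 - 359))/3)) = 543464/((26*sqrt(-5 - (1/436 - 254)/(-298))/3)) = 543464/((26*sqrt(-5 - (1/436 - 254)*(-1)/298)/3)) = 543464/((26*sqrt(-5 - (-110743)*(-1)/(436*298))/3)) = 543464/((26*sqrt(-5 - 1*110743/129928)/3)) = 543464/((26*sqrt(-5 - 110743/129928)/3)) = 543464/((26*sqrt(-760383/129928)/3)) = 543464/((26*(3*I*sqrt(2744306734)/64964)/3)) = 543464/((13*I*sqrt(2744306734)/32482)) = 543464*(-I*sqrt(2744306734)/1098331) = -543464*I*sqrt(2744306734)/1098331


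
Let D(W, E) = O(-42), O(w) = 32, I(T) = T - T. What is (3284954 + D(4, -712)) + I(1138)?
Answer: 3284986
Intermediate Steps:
I(T) = 0
D(W, E) = 32
(3284954 + D(4, -712)) + I(1138) = (3284954 + 32) + 0 = 3284986 + 0 = 3284986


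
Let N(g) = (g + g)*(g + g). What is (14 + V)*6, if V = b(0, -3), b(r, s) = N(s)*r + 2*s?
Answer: 48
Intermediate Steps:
N(g) = 4*g² (N(g) = (2*g)*(2*g) = 4*g²)
b(r, s) = 2*s + 4*r*s² (b(r, s) = (4*s²)*r + 2*s = 4*r*s² + 2*s = 2*s + 4*r*s²)
V = -6 (V = 2*(-3)*(1 + 2*0*(-3)) = 2*(-3)*(1 + 0) = 2*(-3)*1 = -6)
(14 + V)*6 = (14 - 6)*6 = 8*6 = 48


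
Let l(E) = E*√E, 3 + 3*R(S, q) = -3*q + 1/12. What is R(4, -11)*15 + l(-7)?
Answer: 1805/12 - 7*I*√7 ≈ 150.42 - 18.52*I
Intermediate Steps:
R(S, q) = -35/36 - q (R(S, q) = -1 + (-3*q + 1/12)/3 = -1 + (1/12 - 3*q)/3 = -1 + (1/36 - q) = -35/36 - q)
l(E) = E^(3/2)
R(4, -11)*15 + l(-7) = (-35/36 - 1*(-11))*15 + (-7)^(3/2) = (-35/36 + 11)*15 - 7*I*√7 = (361/36)*15 - 7*I*√7 = 1805/12 - 7*I*√7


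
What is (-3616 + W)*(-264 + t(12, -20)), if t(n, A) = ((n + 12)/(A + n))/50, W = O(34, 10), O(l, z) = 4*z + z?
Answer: 23540949/25 ≈ 9.4164e+5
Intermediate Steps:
O(l, z) = 5*z
W = 50 (W = 5*10 = 50)
t(n, A) = (12 + n)/(50*(A + n)) (t(n, A) = ((12 + n)/(A + n))*(1/50) = (12 + n)/(50*(A + n)))
(-3616 + W)*(-264 + t(12, -20)) = (-3616 + 50)*(-264 + (12 + 12)/(50*(-20 + 12))) = -3566*(-264 + (1/50)*24/(-8)) = -3566*(-264 + (1/50)*(-⅛)*24) = -3566*(-264 - 3/50) = -3566*(-13203/50) = 23540949/25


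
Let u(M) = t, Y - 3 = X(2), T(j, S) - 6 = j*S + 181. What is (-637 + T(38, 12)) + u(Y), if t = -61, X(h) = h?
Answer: -55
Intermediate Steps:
T(j, S) = 187 + S*j (T(j, S) = 6 + (j*S + 181) = 6 + (S*j + 181) = 6 + (181 + S*j) = 187 + S*j)
Y = 5 (Y = 3 + 2 = 5)
u(M) = -61
(-637 + T(38, 12)) + u(Y) = (-637 + (187 + 12*38)) - 61 = (-637 + (187 + 456)) - 61 = (-637 + 643) - 61 = 6 - 61 = -55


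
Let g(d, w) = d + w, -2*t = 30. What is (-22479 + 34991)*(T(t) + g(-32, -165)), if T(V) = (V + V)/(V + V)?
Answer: -2452352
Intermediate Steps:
t = -15 (t = -1/2*30 = -15)
T(V) = 1 (T(V) = (2*V)/((2*V)) = (2*V)*(1/(2*V)) = 1)
(-22479 + 34991)*(T(t) + g(-32, -165)) = (-22479 + 34991)*(1 + (-32 - 165)) = 12512*(1 - 197) = 12512*(-196) = -2452352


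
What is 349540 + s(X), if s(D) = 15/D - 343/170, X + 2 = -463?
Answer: 1842064997/5270 ≈ 3.4954e+5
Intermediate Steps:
X = -465 (X = -2 - 463 = -465)
s(D) = -343/170 + 15/D (s(D) = 15/D - 343*1/170 = 15/D - 343/170 = -343/170 + 15/D)
349540 + s(X) = 349540 + (-343/170 + 15/(-465)) = 349540 + (-343/170 + 15*(-1/465)) = 349540 + (-343/170 - 1/31) = 349540 - 10803/5270 = 1842064997/5270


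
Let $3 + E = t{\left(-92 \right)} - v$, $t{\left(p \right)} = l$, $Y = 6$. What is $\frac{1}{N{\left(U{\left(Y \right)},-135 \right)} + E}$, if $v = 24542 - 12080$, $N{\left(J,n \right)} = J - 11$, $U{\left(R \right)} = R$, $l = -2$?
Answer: $- \frac{1}{12472} \approx -8.018 \cdot 10^{-5}$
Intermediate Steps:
$t{\left(p \right)} = -2$
$N{\left(J,n \right)} = -11 + J$
$v = 12462$ ($v = 24542 - 12080 = 12462$)
$E = -12467$ ($E = -3 - 12464 = -12467$)
$\frac{1}{N{\left(U{\left(Y \right)},-135 \right)} + E} = \frac{1}{\left(-11 + 6\right) - 12467} = \frac{1}{-5 - 12467} = \frac{1}{-12472} = - \frac{1}{12472}$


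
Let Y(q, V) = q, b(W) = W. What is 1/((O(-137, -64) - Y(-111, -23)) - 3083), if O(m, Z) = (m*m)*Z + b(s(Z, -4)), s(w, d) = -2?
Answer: -1/1204190 ≈ -8.3043e-7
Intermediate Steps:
O(m, Z) = -2 + Z*m**2 (O(m, Z) = (m*m)*Z - 2 = m**2*Z - 2 = Z*m**2 - 2 = -2 + Z*m**2)
1/((O(-137, -64) - Y(-111, -23)) - 3083) = 1/(((-2 - 64*(-137)**2) - 1*(-111)) - 3083) = 1/(((-2 - 64*18769) + 111) - 3083) = 1/(((-2 - 1201216) + 111) - 3083) = 1/((-1201218 + 111) - 3083) = 1/(-1201107 - 3083) = 1/(-1204190) = -1/1204190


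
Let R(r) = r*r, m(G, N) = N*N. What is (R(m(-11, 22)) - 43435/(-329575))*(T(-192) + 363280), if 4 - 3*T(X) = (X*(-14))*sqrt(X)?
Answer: 16828273495533388/197745 - 110681037300736*I*sqrt(3)/65915 ≈ 8.5101e+10 - 2.9084e+9*I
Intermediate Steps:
m(G, N) = N**2
T(X) = 4/3 + 14*X**(3/2)/3 (T(X) = 4/3 - X*(-14)*sqrt(X)/3 = 4/3 - (-14*X)*sqrt(X)/3 = 4/3 - (-14)*X**(3/2)/3 = 4/3 + 14*X**(3/2)/3)
R(r) = r**2
(R(m(-11, 22)) - 43435/(-329575))*(T(-192) + 363280) = ((22**2)**2 - 43435/(-329575))*((4/3 + 14*(-192)**(3/2)/3) + 363280) = (484**2 - 43435*(-1/329575))*((4/3 + 14*(-1536*I*sqrt(3))/3) + 363280) = (234256 + 8687/65915)*((4/3 - 7168*I*sqrt(3)) + 363280) = 15440992927*(1089844/3 - 7168*I*sqrt(3))/65915 = 16828273495533388/197745 - 110681037300736*I*sqrt(3)/65915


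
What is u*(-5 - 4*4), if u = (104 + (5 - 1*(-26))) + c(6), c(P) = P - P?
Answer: -2835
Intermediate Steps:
c(P) = 0
u = 135 (u = (104 + (5 - 1*(-26))) + 0 = (104 + (5 + 26)) + 0 = (104 + 31) + 0 = 135 + 0 = 135)
u*(-5 - 4*4) = 135*(-5 - 4*4) = 135*(-5 - 16) = 135*(-21) = -2835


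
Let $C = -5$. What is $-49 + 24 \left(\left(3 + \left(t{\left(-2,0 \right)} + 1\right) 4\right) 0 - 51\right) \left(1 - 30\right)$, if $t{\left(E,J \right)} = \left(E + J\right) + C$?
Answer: $35447$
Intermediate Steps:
$t{\left(E,J \right)} = -5 + E + J$ ($t{\left(E,J \right)} = \left(E + J\right) - 5 = -5 + E + J$)
$-49 + 24 \left(\left(3 + \left(t{\left(-2,0 \right)} + 1\right) 4\right) 0 - 51\right) \left(1 - 30\right) = -49 + 24 \left(\left(3 + \left(\left(-5 - 2 + 0\right) + 1\right) 4\right) 0 - 51\right) \left(1 - 30\right) = -49 + 24 \left(\left(3 + \left(-7 + 1\right) 4\right) 0 - 51\right) \left(-29\right) = -49 + 24 \left(\left(3 - 24\right) 0 - 51\right) \left(-29\right) = -49 + 24 \left(\left(-21\right) 0 - 51\right) \left(-29\right) = -49 + 24 \left(0 - 51\right) \left(-29\right) = -49 + 24 \left(\left(-51\right) \left(-29\right)\right) = -49 + 24 \cdot 1479 = -49 + 35496 = 35447$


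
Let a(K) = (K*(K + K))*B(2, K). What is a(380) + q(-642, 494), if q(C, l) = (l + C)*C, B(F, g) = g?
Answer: 109839016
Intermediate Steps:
q(C, l) = C*(C + l) (q(C, l) = (C + l)*C = C*(C + l))
a(K) = 2*K**3 (a(K) = (K*(K + K))*K = (K*(2*K))*K = (2*K**2)*K = 2*K**3)
a(380) + q(-642, 494) = 2*380**3 - 642*(-642 + 494) = 2*54872000 - 642*(-148) = 109744000 + 95016 = 109839016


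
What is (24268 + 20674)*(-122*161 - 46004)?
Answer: -2950262532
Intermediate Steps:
(24268 + 20674)*(-122*161 - 46004) = 44942*(-19642 - 46004) = 44942*(-65646) = -2950262532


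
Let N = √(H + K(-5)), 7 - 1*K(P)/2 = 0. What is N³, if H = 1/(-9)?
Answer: 625*√5/27 ≈ 51.761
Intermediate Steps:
H = -⅑ ≈ -0.11111
K(P) = 14 (K(P) = 14 - 2*0 = 14 + 0 = 14)
N = 5*√5/3 (N = √(-⅑ + 14) = √(125/9) = 5*√5/3 ≈ 3.7268)
N³ = (5*√5/3)³ = 625*√5/27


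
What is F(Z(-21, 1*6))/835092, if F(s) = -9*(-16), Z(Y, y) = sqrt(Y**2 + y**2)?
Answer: 4/23197 ≈ 0.00017244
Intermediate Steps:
F(s) = 144
F(Z(-21, 1*6))/835092 = 144/835092 = 144*(1/835092) = 4/23197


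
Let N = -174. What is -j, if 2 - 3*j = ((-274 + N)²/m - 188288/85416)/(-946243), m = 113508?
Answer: -191129200664458/286693867072647 ≈ -0.66667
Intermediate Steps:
j = 191129200664458/286693867072647 (j = ⅔ - ((-274 - 174)²/113508 - 188288/85416)/(3*(-946243)) = ⅔ - ((-448)²*(1/113508) - 188288*1/85416)*(-1)/(3*946243) = ⅔ - (200704*(1/113508) - 23536/10677)*(-1)/(3*946243) = ⅔ - (50176/28377 - 23536/10677)*(-1)/(3*946243) = ⅔ - (-44050640)*(-1)/(302981229*946243) = ⅔ - ⅓*44050640/95564622357549 = ⅔ - 44050640/286693867072647 = 191129200664458/286693867072647 ≈ 0.66667)
-j = -1*191129200664458/286693867072647 = -191129200664458/286693867072647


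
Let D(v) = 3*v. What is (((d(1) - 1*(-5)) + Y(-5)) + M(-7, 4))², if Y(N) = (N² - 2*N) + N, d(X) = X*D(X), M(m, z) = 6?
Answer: 1936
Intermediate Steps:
d(X) = 3*X² (d(X) = X*(3*X) = 3*X²)
Y(N) = N² - N
(((d(1) - 1*(-5)) + Y(-5)) + M(-7, 4))² = (((3*1² - 1*(-5)) - 5*(-1 - 5)) + 6)² = (((3*1 + 5) - 5*(-6)) + 6)² = (((3 + 5) + 30) + 6)² = ((8 + 30) + 6)² = (38 + 6)² = 44² = 1936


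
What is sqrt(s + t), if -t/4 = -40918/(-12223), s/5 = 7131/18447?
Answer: 3*I*sqrt(7191475123408719)/75159227 ≈ 3.3849*I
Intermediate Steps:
s = 11885/6149 (s = 5*(7131/18447) = 5*(7131*(1/18447)) = 5*(2377/6149) = 11885/6149 ≈ 1.9328)
t = -163672/12223 (t = -(-163672)/(-12223) = -(-163672)*(-1)/12223 = -4*40918/12223 = -163672/12223 ≈ -13.390)
sqrt(s + t) = sqrt(11885/6149 - 163672/12223) = sqrt(-861148773/75159227) = 3*I*sqrt(7191475123408719)/75159227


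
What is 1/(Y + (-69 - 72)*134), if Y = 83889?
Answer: 1/64995 ≈ 1.5386e-5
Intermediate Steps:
1/(Y + (-69 - 72)*134) = 1/(83889 + (-69 - 72)*134) = 1/(83889 - 141*134) = 1/(83889 - 18894) = 1/64995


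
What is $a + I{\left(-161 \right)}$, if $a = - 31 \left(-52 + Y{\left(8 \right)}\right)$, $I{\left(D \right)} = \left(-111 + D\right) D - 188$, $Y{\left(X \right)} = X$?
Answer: $44968$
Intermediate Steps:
$I{\left(D \right)} = -188 + D \left(-111 + D\right)$ ($I{\left(D \right)} = D \left(-111 + D\right) - 188 = -188 + D \left(-111 + D\right)$)
$a = 1364$ ($a = - 31 \left(-52 + 8\right) = \left(-31\right) \left(-44\right) = 1364$)
$a + I{\left(-161 \right)} = 1364 - \left(-17683 - 25921\right) = 1364 + \left(-188 + 25921 + 17871\right) = 1364 + 43604 = 44968$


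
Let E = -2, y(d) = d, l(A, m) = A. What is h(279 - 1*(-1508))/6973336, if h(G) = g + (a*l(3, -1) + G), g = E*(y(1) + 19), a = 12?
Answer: 1783/6973336 ≈ 0.00025569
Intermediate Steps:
g = -40 (g = -2*(1 + 19) = -2*20 = -40)
h(G) = -4 + G (h(G) = -40 + (12*3 + G) = -40 + (36 + G) = -4 + G)
h(279 - 1*(-1508))/6973336 = (-4 + (279 - 1*(-1508)))/6973336 = (-4 + (279 + 1508))*(1/6973336) = (-4 + 1787)*(1/6973336) = 1783*(1/6973336) = 1783/6973336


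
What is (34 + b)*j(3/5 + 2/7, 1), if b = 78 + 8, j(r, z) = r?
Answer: 744/7 ≈ 106.29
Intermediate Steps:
b = 86
(34 + b)*j(3/5 + 2/7, 1) = (34 + 86)*(3/5 + 2/7) = 120*(3*(1/5) + 2*(1/7)) = 120*(3/5 + 2/7) = 120*(31/35) = 744/7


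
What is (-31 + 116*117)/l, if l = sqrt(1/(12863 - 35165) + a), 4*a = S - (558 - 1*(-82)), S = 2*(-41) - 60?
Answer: -40623*I*sqrt(2701046019)/2180021 ≈ -968.45*I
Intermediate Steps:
S = -142 (S = -82 - 60 = -142)
a = -391/2 (a = (-142 - (558 - 1*(-82)))/4 = (-142 - (558 + 82))/4 = (-142 - 1*640)/4 = (-142 - 640)/4 = (1/4)*(-782) = -391/2 ≈ -195.50)
l = I*sqrt(2701046019)/3717 (l = sqrt(1/(12863 - 35165) - 391/2) = sqrt(1/(-22302) - 391/2) = sqrt(-1/22302 - 391/2) = sqrt(-2180021/11151) = I*sqrt(2701046019)/3717 ≈ 13.982*I)
(-31 + 116*117)/l = (-31 + 116*117)/((I*sqrt(2701046019)/3717)) = (-31 + 13572)*(-3*I*sqrt(2701046019)/2180021) = 13541*(-3*I*sqrt(2701046019)/2180021) = -40623*I*sqrt(2701046019)/2180021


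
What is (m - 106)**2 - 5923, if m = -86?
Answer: 30941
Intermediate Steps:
(m - 106)**2 - 5923 = (-86 - 106)**2 - 5923 = (-192)**2 - 5923 = 36864 - 5923 = 30941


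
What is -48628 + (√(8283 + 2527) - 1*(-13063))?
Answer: -35565 + √10810 ≈ -35461.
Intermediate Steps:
-48628 + (√(8283 + 2527) - 1*(-13063)) = -48628 + (√10810 + 13063) = -48628 + (13063 + √10810) = -35565 + √10810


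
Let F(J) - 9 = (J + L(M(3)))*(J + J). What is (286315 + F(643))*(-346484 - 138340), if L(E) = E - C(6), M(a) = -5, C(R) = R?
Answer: -532858422624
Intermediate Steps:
L(E) = -6 + E (L(E) = E - 1*6 = E - 6 = -6 + E)
F(J) = 9 + 2*J*(-11 + J) (F(J) = 9 + (J + (-6 - 5))*(J + J) = 9 + (J - 11)*(2*J) = 9 + (-11 + J)*(2*J) = 9 + 2*J*(-11 + J))
(286315 + F(643))*(-346484 - 138340) = (286315 + (9 - 22*643 + 2*643**2))*(-346484 - 138340) = (286315 + (9 - 14146 + 2*413449))*(-484824) = (286315 + (9 - 14146 + 826898))*(-484824) = (286315 + 812761)*(-484824) = 1099076*(-484824) = -532858422624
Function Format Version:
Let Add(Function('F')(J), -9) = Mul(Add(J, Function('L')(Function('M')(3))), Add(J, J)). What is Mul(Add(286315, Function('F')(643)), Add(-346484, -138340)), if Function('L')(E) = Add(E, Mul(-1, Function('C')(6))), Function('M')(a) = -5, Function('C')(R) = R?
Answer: -532858422624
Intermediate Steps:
Function('L')(E) = Add(-6, E) (Function('L')(E) = Add(E, Mul(-1, 6)) = Add(E, -6) = Add(-6, E))
Function('F')(J) = Add(9, Mul(2, J, Add(-11, J))) (Function('F')(J) = Add(9, Mul(Add(J, Add(-6, -5)), Add(J, J))) = Add(9, Mul(Add(J, -11), Mul(2, J))) = Add(9, Mul(Add(-11, J), Mul(2, J))) = Add(9, Mul(2, J, Add(-11, J))))
Mul(Add(286315, Function('F')(643)), Add(-346484, -138340)) = Mul(Add(286315, Add(9, Mul(-22, 643), Mul(2, Pow(643, 2)))), Add(-346484, -138340)) = Mul(Add(286315, Add(9, -14146, Mul(2, 413449))), -484824) = Mul(Add(286315, Add(9, -14146, 826898)), -484824) = Mul(Add(286315, 812761), -484824) = Mul(1099076, -484824) = -532858422624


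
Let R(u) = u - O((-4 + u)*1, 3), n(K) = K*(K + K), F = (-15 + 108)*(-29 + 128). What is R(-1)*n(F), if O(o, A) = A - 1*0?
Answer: -678150792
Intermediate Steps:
F = 9207 (F = 93*99 = 9207)
O(o, A) = A (O(o, A) = A + 0 = A)
n(K) = 2*K² (n(K) = K*(2*K) = 2*K²)
R(u) = -3 + u (R(u) = u - 1*3 = u - 3 = -3 + u)
R(-1)*n(F) = (-3 - 1)*(2*9207²) = -8*84768849 = -4*169537698 = -678150792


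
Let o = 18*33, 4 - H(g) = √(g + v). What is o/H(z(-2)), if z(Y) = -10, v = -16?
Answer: 396/7 + 99*I*√26/7 ≈ 56.571 + 72.115*I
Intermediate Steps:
H(g) = 4 - √(-16 + g) (H(g) = 4 - √(g - 16) = 4 - √(-16 + g))
o = 594
o/H(z(-2)) = 594/(4 - √(-16 - 10)) = 594/(4 - √(-26)) = 594/(4 - I*√26)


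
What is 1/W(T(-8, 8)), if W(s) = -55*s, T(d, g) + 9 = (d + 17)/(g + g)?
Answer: 16/7425 ≈ 0.0021549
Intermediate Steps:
T(d, g) = -9 + (17 + d)/(2*g) (T(d, g) = -9 + (d + 17)/(g + g) = -9 + (17 + d)/((2*g)) = -9 + (17 + d)*(1/(2*g)) = -9 + (17 + d)/(2*g))
1/W(T(-8, 8)) = 1/(-55*(17 - 8 - 18*8)/(2*8)) = 1/(-55*(17 - 8 - 144)/(2*8)) = 1/(-55*(-135)/(2*8)) = 1/(-55*(-135/16)) = 1/(7425/16) = 16/7425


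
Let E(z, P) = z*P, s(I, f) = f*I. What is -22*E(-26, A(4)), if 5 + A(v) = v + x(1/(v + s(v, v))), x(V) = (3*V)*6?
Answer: -286/5 ≈ -57.200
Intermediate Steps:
s(I, f) = I*f
x(V) = 18*V
A(v) = -5 + v + 18/(v + v²) (A(v) = -5 + (v + 18/(v + v*v)) = -5 + (v + 18/(v + v²)) = -5 + v + 18/(v + v²))
E(z, P) = P*z
-22*E(-26, A(4)) = -22*(18 + 4*(1 + 4)*(-5 + 4))/(4*(1 + 4))*(-26) = -22*(¼)*(18 + 4*5*(-1))/5*(-26) = -22*(¼)*(⅕)*(18 - 20)*(-26) = -22*(¼)*(⅕)*(-2)*(-26) = -(-11)*(-26)/5 = -22*13/5 = -286/5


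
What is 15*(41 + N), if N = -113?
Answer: -1080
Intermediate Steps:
15*(41 + N) = 15*(41 - 113) = 15*(-72) = -1080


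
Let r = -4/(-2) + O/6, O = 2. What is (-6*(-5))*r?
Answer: 70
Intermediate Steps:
r = 7/3 (r = -4/(-2) + 2/6 = -4*(-1/2) + 2*(1/6) = 2 + 1/3 = 7/3 ≈ 2.3333)
(-6*(-5))*r = -6*(-5)*(7/3) = 30*(7/3) = 70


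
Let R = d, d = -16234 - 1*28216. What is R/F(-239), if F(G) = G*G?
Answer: -44450/57121 ≈ -0.77817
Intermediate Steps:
F(G) = G**2
d = -44450 (d = -16234 - 28216 = -44450)
R = -44450
R/F(-239) = -44450/((-239)**2) = -44450/57121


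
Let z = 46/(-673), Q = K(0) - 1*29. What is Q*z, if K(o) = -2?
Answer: 1426/673 ≈ 2.1189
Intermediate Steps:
Q = -31 (Q = -2 - 1*29 = -2 - 29 = -31)
z = -46/673 (z = 46*(-1/673) = -46/673 ≈ -0.068351)
Q*z = -31*(-46/673) = 1426/673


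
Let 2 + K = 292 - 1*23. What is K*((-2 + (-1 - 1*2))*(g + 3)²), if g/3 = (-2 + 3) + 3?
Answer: -300375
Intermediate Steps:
K = 267 (K = -2 + (292 - 1*23) = -2 + (292 - 23) = -2 + 269 = 267)
g = 12 (g = 3*((-2 + 3) + 3) = 3*(1 + 3) = 3*4 = 12)
K*((-2 + (-1 - 1*2))*(g + 3)²) = 267*((-2 + (-1 - 1*2))*(12 + 3)²) = 267*((-2 + (-1 - 2))*15²) = 267*((-2 - 3)*225) = 267*(-5*225) = 267*(-1125) = -300375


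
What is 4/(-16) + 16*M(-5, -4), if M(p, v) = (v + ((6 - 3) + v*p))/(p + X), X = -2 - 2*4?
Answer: -1231/60 ≈ -20.517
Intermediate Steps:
X = -10 (X = -2 - 8 = -10)
M(p, v) = (3 + v + p*v)/(-10 + p) (M(p, v) = (v + ((6 - 3) + v*p))/(p - 10) = (v + (3 + p*v))/(-10 + p) = (3 + v + p*v)/(-10 + p))
4/(-16) + 16*M(-5, -4) = 4/(-16) + 16*((3 - 4 - 5*(-4))/(-10 - 5)) = 4*(-1/16) + 16*((3 - 4 + 20)/(-15)) = -¼ + 16*(-1/15*19) = -¼ + 16*(-19/15) = -¼ - 304/15 = -1231/60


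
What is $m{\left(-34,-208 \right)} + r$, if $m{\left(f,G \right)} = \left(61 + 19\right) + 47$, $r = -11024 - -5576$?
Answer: $-5321$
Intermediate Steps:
$r = -5448$ ($r = -11024 + 5576 = -5448$)
$m{\left(f,G \right)} = 127$ ($m{\left(f,G \right)} = 80 + 47 = 127$)
$m{\left(-34,-208 \right)} + r = 127 - 5448 = -5321$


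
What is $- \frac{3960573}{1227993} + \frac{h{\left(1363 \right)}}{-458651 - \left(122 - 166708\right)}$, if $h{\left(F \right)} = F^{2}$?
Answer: $- \frac{1146024026954}{119551258515} \approx -9.586$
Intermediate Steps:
$- \frac{3960573}{1227993} + \frac{h{\left(1363 \right)}}{-458651 - \left(122 - 166708\right)} = - \frac{3960573}{1227993} + \frac{1363^{2}}{-458651 - \left(122 - 166708\right)} = \left(-3960573\right) \frac{1}{1227993} + \frac{1857769}{-458651 - \left(122 - 166708\right)} = - \frac{1320191}{409331} + \frac{1857769}{-458651 - -166586} = - \frac{1320191}{409331} + \frac{1857769}{-458651 + 166586} = - \frac{1320191}{409331} + \frac{1857769}{-292065} = - \frac{1320191}{409331} + 1857769 \left(- \frac{1}{292065}\right) = - \frac{1320191}{409331} - \frac{1857769}{292065} = - \frac{1146024026954}{119551258515}$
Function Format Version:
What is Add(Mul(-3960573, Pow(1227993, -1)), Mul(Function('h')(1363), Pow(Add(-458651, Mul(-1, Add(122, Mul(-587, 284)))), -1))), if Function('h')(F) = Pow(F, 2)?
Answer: Rational(-1146024026954, 119551258515) ≈ -9.5860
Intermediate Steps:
Add(Mul(-3960573, Pow(1227993, -1)), Mul(Function('h')(1363), Pow(Add(-458651, Mul(-1, Add(122, Mul(-587, 284)))), -1))) = Add(Mul(-3960573, Pow(1227993, -1)), Mul(Pow(1363, 2), Pow(Add(-458651, Mul(-1, Add(122, Mul(-587, 284)))), -1))) = Add(Mul(-3960573, Rational(1, 1227993)), Mul(1857769, Pow(Add(-458651, Mul(-1, Add(122, -166708))), -1))) = Add(Rational(-1320191, 409331), Mul(1857769, Pow(Add(-458651, Mul(-1, -166586)), -1))) = Add(Rational(-1320191, 409331), Mul(1857769, Pow(Add(-458651, 166586), -1))) = Add(Rational(-1320191, 409331), Mul(1857769, Pow(-292065, -1))) = Add(Rational(-1320191, 409331), Mul(1857769, Rational(-1, 292065))) = Add(Rational(-1320191, 409331), Rational(-1857769, 292065)) = Rational(-1146024026954, 119551258515)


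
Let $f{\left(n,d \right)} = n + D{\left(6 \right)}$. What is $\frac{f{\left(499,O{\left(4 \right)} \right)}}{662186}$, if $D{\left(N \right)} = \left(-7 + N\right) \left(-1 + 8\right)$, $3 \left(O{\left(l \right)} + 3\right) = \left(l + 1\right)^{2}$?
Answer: $\frac{246}{331093} \approx 0.00074299$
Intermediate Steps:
$O{\left(l \right)} = -3 + \frac{\left(1 + l\right)^{2}}{3}$ ($O{\left(l \right)} = -3 + \frac{\left(l + 1\right)^{2}}{3} = -3 + \frac{\left(1 + l\right)^{2}}{3}$)
$D{\left(N \right)} = -49 + 7 N$ ($D{\left(N \right)} = \left(-7 + N\right) 7 = -49 + 7 N$)
$f{\left(n,d \right)} = -7 + n$ ($f{\left(n,d \right)} = n + \left(-49 + 7 \cdot 6\right) = n + \left(-49 + 42\right) = n - 7 = -7 + n$)
$\frac{f{\left(499,O{\left(4 \right)} \right)}}{662186} = \frac{-7 + 499}{662186} = 492 \cdot \frac{1}{662186} = \frac{246}{331093}$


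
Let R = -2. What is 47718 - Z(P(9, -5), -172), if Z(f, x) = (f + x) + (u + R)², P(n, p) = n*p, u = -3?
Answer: 47910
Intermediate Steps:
Z(f, x) = 25 + f + x (Z(f, x) = (f + x) + (-3 - 2)² = (f + x) + (-5)² = (f + x) + 25 = 25 + f + x)
47718 - Z(P(9, -5), -172) = 47718 - (25 + 9*(-5) - 172) = 47718 - (25 - 45 - 172) = 47718 - 1*(-192) = 47718 + 192 = 47910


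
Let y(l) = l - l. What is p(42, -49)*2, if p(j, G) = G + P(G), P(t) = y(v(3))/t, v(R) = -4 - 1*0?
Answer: -98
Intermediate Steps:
v(R) = -4 (v(R) = -4 + 0 = -4)
y(l) = 0
P(t) = 0 (P(t) = 0/t = 0)
p(j, G) = G (p(j, G) = G + 0 = G)
p(42, -49)*2 = -49*2 = -98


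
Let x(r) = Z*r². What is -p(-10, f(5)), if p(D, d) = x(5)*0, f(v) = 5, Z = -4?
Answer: 0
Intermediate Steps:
x(r) = -4*r²
p(D, d) = 0 (p(D, d) = -4*5²*0 = -4*25*0 = -100*0 = 0)
-p(-10, f(5)) = -1*0 = 0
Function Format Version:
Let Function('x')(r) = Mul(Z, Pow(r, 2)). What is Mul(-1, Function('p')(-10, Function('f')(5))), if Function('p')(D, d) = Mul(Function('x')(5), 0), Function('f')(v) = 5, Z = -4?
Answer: 0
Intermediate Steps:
Function('x')(r) = Mul(-4, Pow(r, 2))
Function('p')(D, d) = 0 (Function('p')(D, d) = Mul(Mul(-4, Pow(5, 2)), 0) = Mul(Mul(-4, 25), 0) = Mul(-100, 0) = 0)
Mul(-1, Function('p')(-10, Function('f')(5))) = Mul(-1, 0) = 0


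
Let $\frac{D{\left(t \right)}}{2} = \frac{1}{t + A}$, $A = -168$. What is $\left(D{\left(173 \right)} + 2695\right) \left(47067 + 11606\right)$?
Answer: $\frac{790736021}{5} \approx 1.5815 \cdot 10^{8}$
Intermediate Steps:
$D{\left(t \right)} = \frac{2}{-168 + t}$ ($D{\left(t \right)} = \frac{2}{t - 168} = \frac{2}{-168 + t}$)
$\left(D{\left(173 \right)} + 2695\right) \left(47067 + 11606\right) = \left(\frac{2}{-168 + 173} + 2695\right) \left(47067 + 11606\right) = \left(\frac{2}{5} + 2695\right) 58673 = \frac{13477}{5} \cdot 58673 = \frac{790736021}{5}$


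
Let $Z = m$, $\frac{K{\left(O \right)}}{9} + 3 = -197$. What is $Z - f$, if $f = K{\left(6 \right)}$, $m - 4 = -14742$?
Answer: $-12938$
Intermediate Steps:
$K{\left(O \right)} = -1800$ ($K{\left(O \right)} = -27 + 9 \left(-197\right) = -27 - 1773 = -1800$)
$m = -14738$ ($m = 4 - 14742 = -14738$)
$Z = -14738$
$f = -1800$
$Z - f = -14738 - -1800 = -14738 + 1800 = -12938$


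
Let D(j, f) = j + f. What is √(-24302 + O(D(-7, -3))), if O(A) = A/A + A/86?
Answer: 106*I*√3999/43 ≈ 155.89*I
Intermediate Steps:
D(j, f) = f + j
O(A) = 1 + A/86 (O(A) = 1 + A*(1/86) = 1 + A/86)
√(-24302 + O(D(-7, -3))) = √(-24302 + (1 + (-3 - 7)/86)) = √(-24302 + (1 + (1/86)*(-10))) = √(-24302 + (1 - 5/43)) = √(-24302 + 38/43) = √(-1044948/43) = 106*I*√3999/43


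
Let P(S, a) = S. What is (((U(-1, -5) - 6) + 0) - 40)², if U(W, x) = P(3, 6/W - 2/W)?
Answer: 1849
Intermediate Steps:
U(W, x) = 3
(((U(-1, -5) - 6) + 0) - 40)² = (((3 - 6) + 0) - 40)² = ((-3 + 0) - 40)² = (-3 - 40)² = (-43)² = 1849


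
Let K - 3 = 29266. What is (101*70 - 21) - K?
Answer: -22220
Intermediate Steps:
K = 29269 (K = 3 + 29266 = 29269)
(101*70 - 21) - K = (101*70 - 21) - 1*29269 = (7070 - 21) - 29269 = 7049 - 29269 = -22220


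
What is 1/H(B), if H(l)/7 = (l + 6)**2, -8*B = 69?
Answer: 64/3087 ≈ 0.020732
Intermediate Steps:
B = -69/8 (B = -1/8*69 = -69/8 ≈ -8.6250)
H(l) = 7*(6 + l)**2 (H(l) = 7*(l + 6)**2 = 7*(6 + l)**2)
1/H(B) = 1/(7*(6 - 69/8)**2) = 1/(7*(-21/8)**2) = 1/(7*(441/64)) = 1/(3087/64) = 64/3087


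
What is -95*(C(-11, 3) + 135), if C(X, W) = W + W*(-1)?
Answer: -12825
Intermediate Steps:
C(X, W) = 0 (C(X, W) = W - W = 0)
-95*(C(-11, 3) + 135) = -95*(0 + 135) = -95*135 = -12825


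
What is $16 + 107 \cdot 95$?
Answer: $10181$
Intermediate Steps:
$16 + 107 \cdot 95 = 16 + 10165 = 10181$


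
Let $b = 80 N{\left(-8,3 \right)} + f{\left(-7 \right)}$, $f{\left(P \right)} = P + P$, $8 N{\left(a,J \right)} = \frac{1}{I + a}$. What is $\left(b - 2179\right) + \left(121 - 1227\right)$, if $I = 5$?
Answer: $- \frac{9907}{3} \approx -3302.3$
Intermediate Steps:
$N{\left(a,J \right)} = \frac{1}{8 \left(5 + a\right)}$
$f{\left(P \right)} = 2 P$
$b = - \frac{52}{3}$ ($b = 80 \frac{1}{8 \left(5 - 8\right)} + 2 \left(-7\right) = 80 \frac{1}{8 \left(-3\right)} - 14 = 80 \cdot \frac{1}{8} \left(- \frac{1}{3}\right) - 14 = 80 \left(- \frac{1}{24}\right) - 14 = - \frac{10}{3} - 14 = - \frac{52}{3} \approx -17.333$)
$\left(b - 2179\right) + \left(121 - 1227\right) = \left(- \frac{52}{3} - 2179\right) + \left(121 - 1227\right) = - \frac{6589}{3} - 1106 = - \frac{9907}{3}$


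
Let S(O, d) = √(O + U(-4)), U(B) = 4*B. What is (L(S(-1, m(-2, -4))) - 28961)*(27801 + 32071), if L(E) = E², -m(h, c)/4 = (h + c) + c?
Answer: -1734970816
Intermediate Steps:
m(h, c) = -8*c - 4*h (m(h, c) = -4*((h + c) + c) = -4*((c + h) + c) = -4*(h + 2*c) = -8*c - 4*h)
S(O, d) = √(-16 + O) (S(O, d) = √(O + 4*(-4)) = √(O - 16) = √(-16 + O))
(L(S(-1, m(-2, -4))) - 28961)*(27801 + 32071) = ((√(-16 - 1))² - 28961)*(27801 + 32071) = ((√(-17))² - 28961)*59872 = ((I*√17)² - 28961)*59872 = (-17 - 28961)*59872 = -28978*59872 = -1734970816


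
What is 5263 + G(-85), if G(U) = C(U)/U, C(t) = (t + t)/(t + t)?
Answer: 447354/85 ≈ 5263.0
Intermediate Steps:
C(t) = 1 (C(t) = (2*t)/((2*t)) = (2*t)*(1/(2*t)) = 1)
G(U) = 1/U
5263 + G(-85) = 5263 + 1/(-85) = 5263 - 1/85 = 447354/85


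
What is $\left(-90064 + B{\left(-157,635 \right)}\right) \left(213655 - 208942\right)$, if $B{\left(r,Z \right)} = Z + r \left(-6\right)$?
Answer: $-417039231$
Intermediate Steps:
$B{\left(r,Z \right)} = Z - 6 r$
$\left(-90064 + B{\left(-157,635 \right)}\right) \left(213655 - 208942\right) = \left(-90064 + \left(635 - -942\right)\right) \left(213655 - 208942\right) = \left(-90064 + \left(635 + 942\right)\right) 4713 = \left(-90064 + 1577\right) 4713 = \left(-88487\right) 4713 = -417039231$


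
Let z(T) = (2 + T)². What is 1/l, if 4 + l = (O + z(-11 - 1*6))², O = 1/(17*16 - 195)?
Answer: 5929/300166560 ≈ 1.9752e-5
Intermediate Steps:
O = 1/77 (O = 1/(272 - 195) = 1/77 ≈ 0.012987)
l = 300166560/5929 (l = -4 + (1/77 + (2 + (-11 - 1*6))²)² = -4 + (1/77 + (2 + (-11 - 6))²)² = -4 + (1/77 + (2 - 17)²)² = -4 + (1/77 + (-15)²)² = -4 + (1/77 + 225)² = -4 + (17326/77)² = -4 + 300190276/5929 = 300166560/5929 ≈ 50627.)
1/l = 1/(300166560/5929) = 5929/300166560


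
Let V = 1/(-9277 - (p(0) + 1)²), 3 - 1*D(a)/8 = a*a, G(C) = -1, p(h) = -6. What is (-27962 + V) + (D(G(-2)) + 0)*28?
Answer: -255935229/9302 ≈ -27514.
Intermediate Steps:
D(a) = 24 - 8*a² (D(a) = 24 - 8*a*a = 24 - 8*a²)
V = -1/9302 (V = 1/(-9277 - (-6 + 1)²) = 1/(-9277 - 1*(-5)²) = 1/(-9277 - 1*25) = 1/(-9277 - 25) = 1/(-9302) = -1/9302 ≈ -0.00010750)
(-27962 + V) + (D(G(-2)) + 0)*28 = (-27962 - 1/9302) + ((24 - 8*(-1)²) + 0)*28 = -260102525/9302 + ((24 - 8*1) + 0)*28 = -260102525/9302 + ((24 - 8) + 0)*28 = -260102525/9302 + (16 + 0)*28 = -260102525/9302 + 16*28 = -260102525/9302 + 448 = -255935229/9302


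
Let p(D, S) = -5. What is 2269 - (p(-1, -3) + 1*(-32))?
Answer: 2306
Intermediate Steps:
2269 - (p(-1, -3) + 1*(-32)) = 2269 - (-5 + 1*(-32)) = 2269 - (-5 - 32) = 2269 - 1*(-37) = 2269 + 37 = 2306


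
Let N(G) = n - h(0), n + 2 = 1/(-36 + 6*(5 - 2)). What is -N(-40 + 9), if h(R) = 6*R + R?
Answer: 37/18 ≈ 2.0556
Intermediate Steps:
h(R) = 7*R
n = -37/18 (n = -2 + 1/(-36 + 6*(5 - 2)) = -2 + 1/(-36 + 6*3) = -2 + 1/(-36 + 18) = -2 + 1/(-18) = -2 - 1/18 = -37/18 ≈ -2.0556)
N(G) = -37/18 (N(G) = -37/18 - 7*0 = -37/18 - 1*0 = -37/18 + 0 = -37/18)
-N(-40 + 9) = -1*(-37/18) = 37/18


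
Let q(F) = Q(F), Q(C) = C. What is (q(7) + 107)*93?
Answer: 10602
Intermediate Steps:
q(F) = F
(q(7) + 107)*93 = (7 + 107)*93 = 114*93 = 10602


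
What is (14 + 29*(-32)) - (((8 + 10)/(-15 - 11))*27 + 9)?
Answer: -11756/13 ≈ -904.31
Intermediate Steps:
(14 + 29*(-32)) - (((8 + 10)/(-15 - 11))*27 + 9) = (14 - 928) - ((18/(-26))*27 + 9) = -914 - ((18*(-1/26))*27 + 9) = -914 - (-9/13*27 + 9) = -914 - (-243/13 + 9) = -914 - 1*(-126/13) = -914 + 126/13 = -11756/13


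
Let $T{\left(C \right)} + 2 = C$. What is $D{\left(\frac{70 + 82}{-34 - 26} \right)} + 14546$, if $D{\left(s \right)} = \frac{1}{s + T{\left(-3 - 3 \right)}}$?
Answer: $\frac{2298253}{158} \approx 14546.0$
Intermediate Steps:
$T{\left(C \right)} = -2 + C$
$D{\left(s \right)} = \frac{1}{-8 + s}$ ($D{\left(s \right)} = \frac{1}{s - 8} = \frac{1}{-8 + s}$)
$D{\left(\frac{70 + 82}{-34 - 26} \right)} + 14546 = \frac{1}{-8 + \frac{70 + 82}{-34 - 26}} + 14546 = \frac{1}{-8 + \frac{152}{-60}} + 14546 = \frac{1}{-8 + 152 \left(- \frac{1}{60}\right)} + 14546 = \frac{1}{-8 - \frac{38}{15}} + 14546 = \frac{1}{- \frac{158}{15}} + 14546 = - \frac{15}{158} + 14546 = \frac{2298253}{158}$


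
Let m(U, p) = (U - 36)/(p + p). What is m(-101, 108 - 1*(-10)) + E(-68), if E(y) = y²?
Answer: 1091127/236 ≈ 4623.4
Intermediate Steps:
m(U, p) = (-36 + U)/(2*p) (m(U, p) = (-36 + U)/((2*p)) = (-36 + U)*(1/(2*p)) = (-36 + U)/(2*p))
m(-101, 108 - 1*(-10)) + E(-68) = (-36 - 101)/(2*(108 - 1*(-10))) + (-68)² = (½)*(-137)/(108 + 10) + 4624 = (½)*(-137)/118 + 4624 = (½)*(1/118)*(-137) + 4624 = -137/236 + 4624 = 1091127/236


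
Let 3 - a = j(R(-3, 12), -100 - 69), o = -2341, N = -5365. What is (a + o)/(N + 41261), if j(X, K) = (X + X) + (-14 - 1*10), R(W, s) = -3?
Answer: -577/8974 ≈ -0.064297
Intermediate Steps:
j(X, K) = -24 + 2*X (j(X, K) = 2*X + (-14 - 10) = 2*X - 24 = -24 + 2*X)
a = 33 (a = 3 - (-24 + 2*(-3)) = 3 - (-24 - 6) = 3 - 1*(-30) = 3 + 30 = 33)
(a + o)/(N + 41261) = (33 - 2341)/(-5365 + 41261) = -2308/35896 = -2308*1/35896 = -577/8974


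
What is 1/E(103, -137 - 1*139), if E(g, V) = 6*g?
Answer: 1/618 ≈ 0.0016181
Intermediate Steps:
1/E(103, -137 - 1*139) = 1/(6*103) = 1/618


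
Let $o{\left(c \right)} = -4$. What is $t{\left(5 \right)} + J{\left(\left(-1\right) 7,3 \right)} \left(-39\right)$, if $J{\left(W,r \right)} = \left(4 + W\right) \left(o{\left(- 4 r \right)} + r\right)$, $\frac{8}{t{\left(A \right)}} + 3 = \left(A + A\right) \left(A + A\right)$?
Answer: $- \frac{11341}{97} \approx -116.92$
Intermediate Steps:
$t{\left(A \right)} = \frac{8}{-3 + 4 A^{2}}$ ($t{\left(A \right)} = \frac{8}{-3 + \left(A + A\right) \left(A + A\right)} = \frac{8}{-3 + 2 A 2 A} = \frac{8}{-3 + 4 A^{2}}$)
$J{\left(W,r \right)} = \left(-4 + r\right) \left(4 + W\right)$ ($J{\left(W,r \right)} = \left(4 + W\right) \left(-4 + r\right) = \left(-4 + r\right) \left(4 + W\right)$)
$t{\left(5 \right)} + J{\left(\left(-1\right) 7,3 \right)} \left(-39\right) = \frac{8}{-3 + 4 \cdot 5^{2}} + \left(-16 - 4 \left(\left(-1\right) 7\right) + 4 \cdot 3 + \left(-1\right) 7 \cdot 3\right) \left(-39\right) = \frac{8}{-3 + 4 \cdot 25} + \left(-16 - -28 + 12 - 21\right) \left(-39\right) = \frac{8}{-3 + 100} + \left(-16 + 28 + 12 - 21\right) \left(-39\right) = \frac{8}{97} + 3 \left(-39\right) = 8 \cdot \frac{1}{97} - 117 = \frac{8}{97} - 117 = - \frac{11341}{97}$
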